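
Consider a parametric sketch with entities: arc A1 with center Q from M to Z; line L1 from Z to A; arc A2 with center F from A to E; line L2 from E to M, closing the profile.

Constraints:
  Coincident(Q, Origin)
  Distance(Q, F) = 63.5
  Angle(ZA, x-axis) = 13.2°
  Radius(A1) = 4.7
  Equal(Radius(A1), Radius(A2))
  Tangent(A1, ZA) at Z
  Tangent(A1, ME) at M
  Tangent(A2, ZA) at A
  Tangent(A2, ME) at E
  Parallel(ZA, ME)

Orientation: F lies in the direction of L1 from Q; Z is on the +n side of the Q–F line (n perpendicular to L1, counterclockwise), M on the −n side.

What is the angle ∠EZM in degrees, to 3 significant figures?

81.6°

The slot axis is L1's direction at 13.2°, so u = (cos 13.2°, sin 13.2°) = (0.974, 0.228) and n = (−sin 13.2°, cos 13.2°) = (-0.228, 0.974). Q is at the origin and F lies 63.5 along u from Q, so F = 63.5·u = (61.8, 14.5). Tangency of A1 to both parallel lines with radius 4.7 puts Z and M at Q ± 4.7·n: Z = (-1.07, 4.58), M = (1.07, -4.58). Equal radii place A and E the same way about F: A = F + 4.7·n = (60.7, 19.1), E = F − 4.7·n = (62.9, 9.92). Then cos ∠EZM = ZE·ZM / (|ZE||ZM|), giving 81.6°.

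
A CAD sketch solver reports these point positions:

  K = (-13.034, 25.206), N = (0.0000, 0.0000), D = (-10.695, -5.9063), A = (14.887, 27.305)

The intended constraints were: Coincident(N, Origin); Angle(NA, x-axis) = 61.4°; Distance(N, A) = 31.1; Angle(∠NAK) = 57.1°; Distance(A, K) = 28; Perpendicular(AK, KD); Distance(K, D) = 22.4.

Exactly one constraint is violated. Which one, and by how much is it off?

Distance(K, D) = 22.4 — off by 8.80.

N = (0.00, 0.00) ✓; NA at 61.40° ✓; |NA| = 31.10 ✓; ∠NAK = 57.10° ✓; |AK| = 28.00 ✓; ∠(AK, KD) = 90.00° ✓; |KD| = 31.20 ✗.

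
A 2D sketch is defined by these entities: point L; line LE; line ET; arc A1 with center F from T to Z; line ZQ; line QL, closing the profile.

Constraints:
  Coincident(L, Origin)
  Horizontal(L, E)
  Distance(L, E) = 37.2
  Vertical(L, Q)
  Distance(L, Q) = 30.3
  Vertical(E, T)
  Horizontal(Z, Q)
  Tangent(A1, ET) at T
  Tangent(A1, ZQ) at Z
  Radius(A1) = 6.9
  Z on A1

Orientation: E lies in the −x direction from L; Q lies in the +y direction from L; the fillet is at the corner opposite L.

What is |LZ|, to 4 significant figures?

42.85

L is at the origin; L and E share the same y with |LE| = 37.2 and E on the −x side, so E = (-37.20, 0.000). LQ is vertical with |LQ| = 30.3 and Q on the +y side, so Q = (0.000, 30.30). The virtual corner opposite L is at (-37.20, 30.30). Tangency of A1 to ET means the radius FT is perpendicular to ET and tangency of A1 to ZQ means the radius FZ is perpendicular to ZQ, with radius 6.9, so the center F sits 6.9 in from both sides at F = (-30.30, 23.40). That places the tangent points at T = (-37.20, 23.40) on ET and Z = (-30.30, 30.30) on ZQ. Then |LZ| = |Z − L| = 42.85.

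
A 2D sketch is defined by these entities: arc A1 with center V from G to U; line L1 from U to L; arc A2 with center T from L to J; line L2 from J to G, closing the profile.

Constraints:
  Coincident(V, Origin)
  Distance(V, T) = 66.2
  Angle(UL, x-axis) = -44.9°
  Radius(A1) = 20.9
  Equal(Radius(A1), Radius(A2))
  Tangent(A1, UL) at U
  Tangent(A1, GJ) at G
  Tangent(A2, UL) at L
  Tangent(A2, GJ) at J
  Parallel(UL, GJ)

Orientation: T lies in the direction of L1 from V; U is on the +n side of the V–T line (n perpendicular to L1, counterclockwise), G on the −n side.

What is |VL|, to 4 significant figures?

69.42

The slot axis is L1's direction at -44.9°, so u = (cos -44.9°, sin -44.9°) = (0.7083, -0.7059) and n = (−sin -44.9°, cos -44.9°) = (0.7059, 0.7083). V is at the origin and T lies 66.2 along u from V, so T = 66.2·u = (46.89, -46.73). Tangency of A1 to both parallel lines with radius 20.9 puts U and G at V ± 20.9·n: U = (14.75, 14.80), G = (-14.75, -14.80). Equal radii place L and J the same way about T: L = T + 20.9·n = (61.64, -31.92), J = T − 20.9·n = (32.14, -61.53). Then |VL| = |L − V| = 69.42.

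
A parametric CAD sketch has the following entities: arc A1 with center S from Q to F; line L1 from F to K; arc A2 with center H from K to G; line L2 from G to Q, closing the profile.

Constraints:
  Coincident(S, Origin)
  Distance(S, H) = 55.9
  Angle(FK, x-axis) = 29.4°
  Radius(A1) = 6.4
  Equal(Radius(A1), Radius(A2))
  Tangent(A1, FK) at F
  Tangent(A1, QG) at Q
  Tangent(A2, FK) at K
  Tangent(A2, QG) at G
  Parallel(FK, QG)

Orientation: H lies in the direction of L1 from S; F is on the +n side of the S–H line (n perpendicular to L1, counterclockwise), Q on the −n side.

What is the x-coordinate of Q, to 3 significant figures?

3.14

The slot axis is L1's direction at 29.4°, so u = (cos 29.4°, sin 29.4°) = (0.871, 0.491) and n = (−sin 29.4°, cos 29.4°) = (-0.491, 0.871). S is at the origin and H lies 55.9 along u from S, so H = 55.9·u = (48.7, 27.4). Tangency of A1 to both parallel lines with radius 6.4 puts F and Q at S ± 6.4·n: F = (-3.14, 5.58), Q = (3.14, -5.58). So Q.x = 3.14.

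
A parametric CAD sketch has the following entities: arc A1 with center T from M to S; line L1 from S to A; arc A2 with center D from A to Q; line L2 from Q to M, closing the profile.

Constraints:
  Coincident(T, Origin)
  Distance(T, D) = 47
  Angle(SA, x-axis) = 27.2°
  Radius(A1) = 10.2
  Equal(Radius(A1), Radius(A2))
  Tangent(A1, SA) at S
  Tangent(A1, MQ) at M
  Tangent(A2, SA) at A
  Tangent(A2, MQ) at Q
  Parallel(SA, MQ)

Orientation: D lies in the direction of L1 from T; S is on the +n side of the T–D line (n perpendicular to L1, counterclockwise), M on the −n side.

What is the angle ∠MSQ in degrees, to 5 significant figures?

66.537°

The slot axis is L1's direction at 27.2°, so u = (cos 27.2°, sin 27.2°) = (0.88942, 0.45710) and n = (−sin 27.2°, cos 27.2°) = (-0.45710, 0.88942). T is at the origin and D lies 47.0 along u from T, so D = 47.0·u = (41.803, 21.484). Tangency of A1 to both parallel lines with radius 10.2 puts S and M at T ± 10.2·n: S = (-4.6624, 9.0720), M = (4.6624, -9.0720). Equal radii place A and Q the same way about D: A = D + 10.2·n = (37.140, 30.556), Q = D − 10.2·n = (46.465, 12.412). Then cos ∠MSQ = SM·SQ / (|SM||SQ|), giving 66.537°.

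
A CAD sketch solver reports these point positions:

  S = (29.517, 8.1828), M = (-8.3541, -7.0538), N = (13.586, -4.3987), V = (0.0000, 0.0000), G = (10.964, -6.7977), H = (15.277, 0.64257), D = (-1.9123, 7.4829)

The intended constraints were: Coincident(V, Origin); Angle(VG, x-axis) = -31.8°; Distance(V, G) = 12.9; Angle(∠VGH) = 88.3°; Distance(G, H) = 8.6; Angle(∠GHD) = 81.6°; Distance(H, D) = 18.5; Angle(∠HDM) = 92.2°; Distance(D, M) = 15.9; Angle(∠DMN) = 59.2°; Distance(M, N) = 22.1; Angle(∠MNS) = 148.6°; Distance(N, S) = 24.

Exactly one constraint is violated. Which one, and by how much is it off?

Distance(N, S) = 24 — off by 3.70.

V = (0.00, 0.00) ✓; VG at -31.80° ✓; |VG| = 12.90 ✓; ∠VGH = 88.30° ✓; |GH| = 8.600 ✓; ∠GHD = 81.60° ✓; |HD| = 18.50 ✓; ∠HDM = 92.20° ✓; |DM| = 15.90 ✓; ∠DMN = 59.20° ✓; |MN| = 22.10 ✓; ∠MNS = 148.6° ✓; |NS| = 20.30 ✗.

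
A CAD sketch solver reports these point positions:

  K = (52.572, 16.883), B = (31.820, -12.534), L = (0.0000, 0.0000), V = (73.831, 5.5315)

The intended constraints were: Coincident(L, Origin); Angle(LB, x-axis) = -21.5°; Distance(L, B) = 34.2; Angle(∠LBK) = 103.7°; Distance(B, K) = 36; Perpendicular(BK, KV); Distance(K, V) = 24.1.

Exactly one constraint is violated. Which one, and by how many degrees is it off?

Perpendicular(BK, KV) — off by 7.10°.

L = (0.00, 0.00) ✓; LB at -21.50° ✓; |LB| = 34.20 ✓; ∠LBK = 103.7° ✓; |BK| = 36.00 ✓; ∠(BK, KV) = 82.90° ✗; |KV| = 24.10 ✓.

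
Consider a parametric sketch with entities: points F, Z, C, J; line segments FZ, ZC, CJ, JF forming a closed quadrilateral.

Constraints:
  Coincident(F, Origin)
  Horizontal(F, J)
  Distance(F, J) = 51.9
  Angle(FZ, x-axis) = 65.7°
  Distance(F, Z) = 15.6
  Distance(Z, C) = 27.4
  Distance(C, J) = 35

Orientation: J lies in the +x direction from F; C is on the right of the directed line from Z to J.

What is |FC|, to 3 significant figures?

21.2

Checks: F = (0.00, 0.00) ✓; |ZC| = 27.40 ✓; |CJ| = 35.00 ✓.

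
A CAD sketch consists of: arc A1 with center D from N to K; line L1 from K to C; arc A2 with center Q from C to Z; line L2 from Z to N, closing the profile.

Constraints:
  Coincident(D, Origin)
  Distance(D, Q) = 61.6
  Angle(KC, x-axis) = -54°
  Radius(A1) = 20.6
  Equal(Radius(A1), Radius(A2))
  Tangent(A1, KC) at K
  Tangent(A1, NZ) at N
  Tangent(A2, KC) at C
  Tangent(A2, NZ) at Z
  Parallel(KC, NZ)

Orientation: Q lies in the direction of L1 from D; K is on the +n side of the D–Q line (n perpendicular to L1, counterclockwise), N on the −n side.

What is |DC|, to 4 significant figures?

64.95

Tangency of A1 to both parallel lines with radius 20.6 puts K and N at D ± 20.6·n: K = (16.67, 12.11), N = (-16.67, -12.11). Equal radii place C and Z the same way about Q: C = Q + 20.6·n = (52.87, -37.73), Z = Q − 20.6·n = (19.54, -61.94). Then |DC| = |C − D| = 64.95.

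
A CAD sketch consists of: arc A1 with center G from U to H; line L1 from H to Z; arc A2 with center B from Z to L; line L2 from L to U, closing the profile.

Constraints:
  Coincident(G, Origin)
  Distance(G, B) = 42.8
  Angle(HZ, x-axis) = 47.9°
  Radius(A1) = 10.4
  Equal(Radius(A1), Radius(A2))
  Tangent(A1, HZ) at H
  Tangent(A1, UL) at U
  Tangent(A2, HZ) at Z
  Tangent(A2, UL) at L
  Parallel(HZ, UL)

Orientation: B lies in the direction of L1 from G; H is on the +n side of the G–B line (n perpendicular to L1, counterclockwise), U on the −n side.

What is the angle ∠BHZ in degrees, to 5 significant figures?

13.658°

The slot axis is L1's direction at 47.9°, so u = (cos 47.9°, sin 47.9°) = (0.67043, 0.74198) and n = (−sin 47.9°, cos 47.9°) = (-0.74198, 0.67043). G is at the origin and B lies 42.8 along u from G, so B = 42.8·u = (28.694, 31.757). Tangency of A1 to both parallel lines with radius 10.4 puts H and U at G ± 10.4·n: H = (-7.7165, 6.9724), U = (7.7165, -6.9724). Equal radii place Z and L the same way about B: Z = B + 10.4·n = (20.978, 38.729), L = B − 10.4·n = (36.411, 24.784). Then cos ∠BHZ = HB·HZ / (|HB||HZ|), giving 13.658°.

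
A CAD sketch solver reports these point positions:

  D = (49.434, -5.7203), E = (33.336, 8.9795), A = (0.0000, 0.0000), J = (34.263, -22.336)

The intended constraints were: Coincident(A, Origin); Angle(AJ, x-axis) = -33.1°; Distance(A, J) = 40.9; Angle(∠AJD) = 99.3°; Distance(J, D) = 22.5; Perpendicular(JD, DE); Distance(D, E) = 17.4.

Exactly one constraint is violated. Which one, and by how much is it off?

Distance(D, E) = 17.4 — off by 4.40.

A = (0.00, 0.00) ✓; AJ at -33.10° ✓; |AJ| = 40.90 ✓; ∠AJD = 99.30° ✓; |JD| = 22.50 ✓; ∠(JD, DE) = 90.00° ✓; |DE| = 21.80 ✗.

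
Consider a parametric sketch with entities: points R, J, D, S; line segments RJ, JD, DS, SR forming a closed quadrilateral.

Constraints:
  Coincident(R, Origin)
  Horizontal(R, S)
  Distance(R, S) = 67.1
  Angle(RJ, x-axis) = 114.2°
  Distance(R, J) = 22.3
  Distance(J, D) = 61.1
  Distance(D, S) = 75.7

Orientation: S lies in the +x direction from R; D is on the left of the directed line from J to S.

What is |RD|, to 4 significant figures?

73.32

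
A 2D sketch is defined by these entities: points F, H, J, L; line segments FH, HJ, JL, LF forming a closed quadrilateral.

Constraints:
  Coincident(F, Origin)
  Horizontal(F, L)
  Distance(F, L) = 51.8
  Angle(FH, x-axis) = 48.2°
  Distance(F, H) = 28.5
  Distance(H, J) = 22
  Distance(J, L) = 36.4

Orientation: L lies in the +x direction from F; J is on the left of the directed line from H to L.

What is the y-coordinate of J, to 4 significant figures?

33.40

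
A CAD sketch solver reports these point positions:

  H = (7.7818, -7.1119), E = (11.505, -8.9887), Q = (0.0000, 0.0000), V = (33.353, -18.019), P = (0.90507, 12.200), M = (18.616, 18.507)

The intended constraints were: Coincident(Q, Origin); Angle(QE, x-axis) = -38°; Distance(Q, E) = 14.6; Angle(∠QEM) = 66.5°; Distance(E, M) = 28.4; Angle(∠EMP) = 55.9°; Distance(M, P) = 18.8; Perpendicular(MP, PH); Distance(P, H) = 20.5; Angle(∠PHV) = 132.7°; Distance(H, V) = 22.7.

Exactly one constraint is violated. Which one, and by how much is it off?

Distance(H, V) = 22.7 — off by 5.10.

Q = (0.00, 0.00) ✓; QE at -38.00° ✓; |QE| = 14.60 ✓; ∠QEM = 66.50° ✓; |EM| = 28.40 ✓; ∠EMP = 55.90° ✓; |MP| = 18.80 ✓; ∠(MP, PH) = 90.00° ✓; |PH| = 20.50 ✓; ∠PHV = 132.7° ✓; |HV| = 27.80 ✗.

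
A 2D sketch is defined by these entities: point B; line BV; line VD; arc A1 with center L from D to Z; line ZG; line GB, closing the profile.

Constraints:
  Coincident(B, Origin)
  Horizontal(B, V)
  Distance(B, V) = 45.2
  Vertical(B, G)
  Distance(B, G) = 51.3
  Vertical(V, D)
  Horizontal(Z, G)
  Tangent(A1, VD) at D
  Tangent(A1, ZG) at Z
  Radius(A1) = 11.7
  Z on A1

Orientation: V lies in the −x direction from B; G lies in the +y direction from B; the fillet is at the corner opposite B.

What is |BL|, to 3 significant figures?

51.9

B and G share the same x with |BG| = 51.3 and G on the +y side, so G = (0.00, 51.3). The virtual corner opposite B is at (-45.2, 51.3). Since A1 is tangent to VD there, LD ⟂ VD and the tangent condition forces LZ to be normal to ZG, with radius 11.7, so the center L sits 11.7 in from both sides at L = (-33.5, 39.6). Then |BL| = |L − B| = 51.9.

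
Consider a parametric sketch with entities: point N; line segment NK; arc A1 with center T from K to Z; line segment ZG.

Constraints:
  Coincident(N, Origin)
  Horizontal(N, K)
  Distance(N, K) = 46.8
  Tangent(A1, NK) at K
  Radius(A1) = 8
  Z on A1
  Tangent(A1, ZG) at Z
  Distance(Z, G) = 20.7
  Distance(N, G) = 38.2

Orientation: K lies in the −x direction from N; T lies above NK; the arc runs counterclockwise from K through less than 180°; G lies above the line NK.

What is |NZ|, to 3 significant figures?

39.9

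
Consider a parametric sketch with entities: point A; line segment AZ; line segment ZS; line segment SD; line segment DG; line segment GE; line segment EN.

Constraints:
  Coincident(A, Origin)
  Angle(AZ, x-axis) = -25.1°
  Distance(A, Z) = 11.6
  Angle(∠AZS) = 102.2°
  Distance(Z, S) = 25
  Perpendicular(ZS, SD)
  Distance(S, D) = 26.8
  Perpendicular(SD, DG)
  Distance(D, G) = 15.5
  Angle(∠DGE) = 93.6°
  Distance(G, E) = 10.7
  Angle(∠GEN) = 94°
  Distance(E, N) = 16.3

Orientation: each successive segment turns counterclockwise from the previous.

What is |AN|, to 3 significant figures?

27.6

A is at the origin; AZ runs at -25.1° with length 11.6, so Z = (10.5, -4.92). ∠AZS = 102.2° gives ZS at 52.7° from the x-axis; with |ZS| = 25.0, S = (25.7, 15.0). ZS is perpendicular to SD, so SD runs at 143°; with |SD| = 26.8, D = (4.34, 31.2). SD is perpendicular to DG, so DG runs at -127°; with |DG| = 15.5, G = (-5.06, 18.9). ∠DGE = 93.6° gives GE at -40.9° from the x-axis; with |GE| = 10.7, E = (3.03, 11.9). ∠GEN = 94.0° gives EN at 45.1° from the x-axis; with |EN| = 16.3, N = (14.5, 23.4). Then |AN| = |N − A| = 27.6.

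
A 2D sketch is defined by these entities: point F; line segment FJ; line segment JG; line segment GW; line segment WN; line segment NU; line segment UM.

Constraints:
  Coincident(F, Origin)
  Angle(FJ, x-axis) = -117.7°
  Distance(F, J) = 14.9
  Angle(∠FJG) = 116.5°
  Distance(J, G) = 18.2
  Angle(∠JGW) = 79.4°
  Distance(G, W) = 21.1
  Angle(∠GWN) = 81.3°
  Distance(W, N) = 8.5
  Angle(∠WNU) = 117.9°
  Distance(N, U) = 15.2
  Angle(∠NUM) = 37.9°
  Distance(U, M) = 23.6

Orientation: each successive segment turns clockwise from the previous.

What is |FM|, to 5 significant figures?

28.392

F is at the origin; FJ runs at -117.7° with length 14.9, so J = (-6.9261, -13.192). ∠FJG = 116.5° gives JG at 178.80° from the x-axis; with |JG| = 18.2, G = (-25.122, -12.811). ∠JGW = 79.4° gives GW at 78.200° from the x-axis; with |GW| = 21.1, W = (-20.807, 7.8429). ∠GWN = 81.3° gives WN at -20.500° from the x-axis; with |WN| = 8.5, N = (-12.846, 4.8661). ∠WNU = 117.9° gives NU at -82.600° from the x-axis; with |NU| = 15.2, U = (-10.888, -10.207). ∠NUM = 37.9° gives UM at 135.30° from the x-axis; with |UM| = 23.6, M = (-27.663, 6.3928). Then |FM| = |M − F| = 28.392.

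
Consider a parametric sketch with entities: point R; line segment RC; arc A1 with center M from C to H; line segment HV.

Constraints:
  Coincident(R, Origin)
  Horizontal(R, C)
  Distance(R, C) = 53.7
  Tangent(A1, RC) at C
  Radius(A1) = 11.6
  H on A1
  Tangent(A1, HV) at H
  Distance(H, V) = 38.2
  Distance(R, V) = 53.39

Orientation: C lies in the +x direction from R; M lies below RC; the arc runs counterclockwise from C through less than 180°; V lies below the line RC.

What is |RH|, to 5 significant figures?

43.441

Checks: R.y = 0.00, C.y = 0.00 ✓; |MH| = 11.60 ✓; ∠(MH, HV) = 90.00° ✓; |HV| = 38.20 ✓; |RV| = 53.39 ✓.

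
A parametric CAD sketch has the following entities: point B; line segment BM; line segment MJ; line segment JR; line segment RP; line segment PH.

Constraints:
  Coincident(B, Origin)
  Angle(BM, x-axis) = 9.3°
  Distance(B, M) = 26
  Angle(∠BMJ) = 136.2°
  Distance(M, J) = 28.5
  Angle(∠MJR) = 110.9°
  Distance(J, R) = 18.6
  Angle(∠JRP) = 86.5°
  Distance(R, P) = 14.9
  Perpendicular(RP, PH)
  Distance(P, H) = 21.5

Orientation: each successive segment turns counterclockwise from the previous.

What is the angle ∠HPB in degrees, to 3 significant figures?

67.1°

B is at the origin; BM runs at 9.3° with length 26.0, so M = (25.7, 4.20). ∠BMJ = 136.2° gives MJ at 53.1° from the x-axis; with |MJ| = 28.5, J = (42.8, 27.0). ∠MJR = 110.9° gives JR at 122° from the x-axis; with |JR| = 18.6, R = (32.9, 42.7). ∠JRP = 86.5° gives RP at -144° from the x-axis; with |RP| = 14.9, P = (20.8, 34.0). RP is perpendicular to PH, so PH runs at -54.3°; with |PH| = 21.5, H = (33.3, 16.6). Then cos ∠HPB = PH·PB / (|PH||PB|), giving 67.1°.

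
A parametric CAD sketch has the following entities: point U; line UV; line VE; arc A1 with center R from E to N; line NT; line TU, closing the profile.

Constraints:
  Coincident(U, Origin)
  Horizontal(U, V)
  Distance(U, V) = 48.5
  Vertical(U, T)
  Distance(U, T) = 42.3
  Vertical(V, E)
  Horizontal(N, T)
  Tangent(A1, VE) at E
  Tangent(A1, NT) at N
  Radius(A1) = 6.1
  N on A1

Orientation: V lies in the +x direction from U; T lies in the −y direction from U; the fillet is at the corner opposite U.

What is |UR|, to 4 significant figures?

55.75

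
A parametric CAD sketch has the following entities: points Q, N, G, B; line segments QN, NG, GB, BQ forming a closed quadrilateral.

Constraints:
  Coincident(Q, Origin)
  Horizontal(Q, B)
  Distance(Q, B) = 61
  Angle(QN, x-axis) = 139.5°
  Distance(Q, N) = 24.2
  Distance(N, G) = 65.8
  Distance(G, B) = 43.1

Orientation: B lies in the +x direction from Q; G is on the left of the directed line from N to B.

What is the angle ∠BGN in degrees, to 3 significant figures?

93.7°

Checks: |NG| = 65.80 ✓; |GB| = 43.10 ✓.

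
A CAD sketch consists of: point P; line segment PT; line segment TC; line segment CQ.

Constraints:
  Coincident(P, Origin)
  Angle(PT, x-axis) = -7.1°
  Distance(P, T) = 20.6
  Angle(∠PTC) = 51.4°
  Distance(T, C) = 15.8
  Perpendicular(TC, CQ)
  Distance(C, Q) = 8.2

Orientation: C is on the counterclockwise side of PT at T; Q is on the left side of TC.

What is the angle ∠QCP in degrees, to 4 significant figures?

10.38°

P is at the origin; PT runs at -7.1° with length 20.6, so T = 20.6·(cos -7.1°, sin -7.1°) = (20.44, -2.546). ∠PTC = 51.4°, so TC runs at -7.1° + (180° − 51.4°) = 121.5° from the x-axis; with |TC| = 15.8, C = T + 15.8·(cos 121.5°, sin 121.5°) = (12.19, 10.93). TC ⟂ CQ; with |CQ| = 8.2 on the left of TC, Q = C + 8.2·(-0.8526, -0.5225) = (5.195, 6.641). Then cos ∠QCP = CQ·CP / (|CQ||CP|), giving 10.38°.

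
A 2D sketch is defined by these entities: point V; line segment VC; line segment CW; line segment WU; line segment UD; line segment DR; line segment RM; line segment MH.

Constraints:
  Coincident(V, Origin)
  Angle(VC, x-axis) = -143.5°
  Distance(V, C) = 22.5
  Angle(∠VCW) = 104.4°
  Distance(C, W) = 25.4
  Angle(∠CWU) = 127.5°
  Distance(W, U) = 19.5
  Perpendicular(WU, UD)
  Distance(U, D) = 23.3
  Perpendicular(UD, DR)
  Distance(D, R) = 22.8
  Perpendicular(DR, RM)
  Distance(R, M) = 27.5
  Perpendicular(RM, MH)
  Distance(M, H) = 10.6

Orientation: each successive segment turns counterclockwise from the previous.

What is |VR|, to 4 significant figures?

14.66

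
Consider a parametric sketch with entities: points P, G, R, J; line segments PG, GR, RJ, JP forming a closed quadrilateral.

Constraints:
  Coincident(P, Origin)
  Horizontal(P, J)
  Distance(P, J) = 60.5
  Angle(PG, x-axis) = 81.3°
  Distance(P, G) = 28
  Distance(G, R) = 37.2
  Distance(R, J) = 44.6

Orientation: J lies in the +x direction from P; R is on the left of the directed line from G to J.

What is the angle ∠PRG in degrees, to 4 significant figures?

26.55°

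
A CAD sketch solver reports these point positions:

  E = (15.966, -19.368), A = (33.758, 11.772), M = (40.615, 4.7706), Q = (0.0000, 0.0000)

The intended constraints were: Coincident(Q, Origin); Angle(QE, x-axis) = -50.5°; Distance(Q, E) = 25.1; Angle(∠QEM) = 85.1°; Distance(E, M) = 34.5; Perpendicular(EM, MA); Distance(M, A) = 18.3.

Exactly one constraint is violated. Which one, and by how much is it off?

Distance(M, A) = 18.3 — off by 8.50.

Q = (0.00, 0.00) ✓; QE at -50.50° ✓; |QE| = 25.10 ✓; ∠QEM = 85.10° ✓; |EM| = 34.50 ✓; ∠(EM, MA) = 90.00° ✓; |MA| = 9.800 ✗.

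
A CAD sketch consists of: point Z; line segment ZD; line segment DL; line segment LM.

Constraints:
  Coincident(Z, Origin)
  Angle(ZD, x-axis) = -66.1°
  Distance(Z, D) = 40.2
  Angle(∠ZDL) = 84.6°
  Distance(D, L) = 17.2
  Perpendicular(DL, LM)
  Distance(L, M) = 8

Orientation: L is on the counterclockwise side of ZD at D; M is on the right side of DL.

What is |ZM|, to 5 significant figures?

49.861

∠ZDL = 84.6°, so DL runs at -66.1° + (180° − 84.6°) = 29.300° from the x-axis; with |DL| = 17.2, L = D + 17.2·(cos 29.300°, sin 29.300°) = (31.286, -28.336). The perpendicularity gives LM at right angles to DL; with |LM| = 8.0 on the right of DL, M = L + 8.0·(0.48938, -0.87207) = (35.201, -35.312). Then |ZM| = |M − Z| = 49.861.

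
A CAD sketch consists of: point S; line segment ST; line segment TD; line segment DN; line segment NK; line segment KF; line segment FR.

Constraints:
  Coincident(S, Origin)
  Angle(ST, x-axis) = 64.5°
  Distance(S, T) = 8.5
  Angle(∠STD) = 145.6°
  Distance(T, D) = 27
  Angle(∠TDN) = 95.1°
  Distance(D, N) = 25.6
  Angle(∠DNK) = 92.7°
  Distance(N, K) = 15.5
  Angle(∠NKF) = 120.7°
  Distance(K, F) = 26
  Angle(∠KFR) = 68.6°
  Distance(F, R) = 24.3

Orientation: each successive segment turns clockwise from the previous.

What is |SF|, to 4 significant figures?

5.343

∠DNK = 92.7° gives NK at -142.1° from the x-axis; with |NK| = 15.5, K = (29.54, -9.228). ∠NKF = 120.7° gives KF at 158.6° from the x-axis; with |KF| = 26.0, F = (5.337, 0.2592). Then |SF| = |F − S| = 5.343.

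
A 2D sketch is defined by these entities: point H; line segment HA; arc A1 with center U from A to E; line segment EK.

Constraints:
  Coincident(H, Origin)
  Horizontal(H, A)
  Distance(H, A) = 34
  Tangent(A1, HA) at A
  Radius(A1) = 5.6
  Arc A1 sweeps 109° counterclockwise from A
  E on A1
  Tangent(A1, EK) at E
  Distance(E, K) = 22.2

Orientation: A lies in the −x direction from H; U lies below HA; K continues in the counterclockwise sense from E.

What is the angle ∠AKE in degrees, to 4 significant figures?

15.11°

On A1, A sits at bearing 90° from U; a 109° counterclockwise sweep puts E at bearing 199°, so E = U + 5.6·(cos 199°, sin 199°) = (-39.29, -7.423). Tangency of A1 to EK means the radius UE is perpendicular to EK, so EK runs along (−sin 199°, cos 199°); with |EK| = 22.2, K = (-32.07, -28.41). Then cos ∠AKE = KA·KE / (|KA||KE|), giving 15.11°.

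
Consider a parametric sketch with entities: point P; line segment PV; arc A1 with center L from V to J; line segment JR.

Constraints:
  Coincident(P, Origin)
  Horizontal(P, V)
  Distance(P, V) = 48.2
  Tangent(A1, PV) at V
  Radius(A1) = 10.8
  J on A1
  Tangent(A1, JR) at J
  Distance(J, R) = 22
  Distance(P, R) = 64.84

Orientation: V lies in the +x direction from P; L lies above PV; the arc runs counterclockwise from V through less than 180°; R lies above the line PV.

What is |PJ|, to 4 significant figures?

60.19

Checks: |LV| = 10.80 ✓; |LJ| = 10.80 ✓; ∠(LJ, JR) = 90.00° ✓; |JR| = 22.00 ✓; |PR| = 64.84 ✓.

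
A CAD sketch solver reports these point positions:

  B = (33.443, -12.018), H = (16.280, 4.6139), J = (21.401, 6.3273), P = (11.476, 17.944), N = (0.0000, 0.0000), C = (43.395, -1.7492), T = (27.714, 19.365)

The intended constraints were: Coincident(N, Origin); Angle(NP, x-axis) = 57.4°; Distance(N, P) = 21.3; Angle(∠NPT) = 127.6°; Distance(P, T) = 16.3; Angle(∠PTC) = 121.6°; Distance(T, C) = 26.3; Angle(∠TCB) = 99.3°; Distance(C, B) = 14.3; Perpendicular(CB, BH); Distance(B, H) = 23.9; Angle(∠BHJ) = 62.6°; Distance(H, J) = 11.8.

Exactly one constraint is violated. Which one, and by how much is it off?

Distance(H, J) = 11.8 — off by 6.40.

N = (0.00, 0.00) ✓; NP at 57.40° ✓; |NP| = 21.30 ✓; ∠NPT = 127.6° ✓; |PT| = 16.30 ✓; ∠PTC = 121.6° ✓; |TC| = 26.30 ✓; ∠TCB = 99.30° ✓; |CB| = 14.30 ✓; ∠(CB, BH) = 90.00° ✓; |BH| = 23.90 ✓; ∠BHJ = 62.60° ✓; |HJ| = 5.400 ✗.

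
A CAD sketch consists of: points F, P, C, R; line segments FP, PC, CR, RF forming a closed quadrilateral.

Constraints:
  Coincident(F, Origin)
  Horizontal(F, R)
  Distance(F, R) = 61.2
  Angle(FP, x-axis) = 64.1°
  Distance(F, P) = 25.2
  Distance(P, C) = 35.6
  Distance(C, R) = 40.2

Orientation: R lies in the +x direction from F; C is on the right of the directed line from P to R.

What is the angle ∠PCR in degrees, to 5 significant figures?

93.000°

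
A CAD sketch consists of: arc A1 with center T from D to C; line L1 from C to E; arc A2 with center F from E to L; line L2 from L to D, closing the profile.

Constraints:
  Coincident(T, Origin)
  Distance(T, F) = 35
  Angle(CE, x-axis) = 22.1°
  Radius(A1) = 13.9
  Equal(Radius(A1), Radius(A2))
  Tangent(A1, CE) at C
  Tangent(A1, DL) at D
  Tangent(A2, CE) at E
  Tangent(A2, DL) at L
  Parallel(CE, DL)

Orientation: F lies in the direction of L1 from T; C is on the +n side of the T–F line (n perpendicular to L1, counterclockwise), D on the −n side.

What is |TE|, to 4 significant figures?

37.66

Tangency of A1 to both parallel lines with radius 13.9 puts C and D at T ± 13.9·n: C = (-5.230, 12.88), D = (5.230, -12.88). Equal radii place E and L the same way about F: E = F + 13.9·n = (27.20, 26.05), L = F − 13.9·n = (37.66, 0.2891). Then |TE| = |E − T| = 37.66.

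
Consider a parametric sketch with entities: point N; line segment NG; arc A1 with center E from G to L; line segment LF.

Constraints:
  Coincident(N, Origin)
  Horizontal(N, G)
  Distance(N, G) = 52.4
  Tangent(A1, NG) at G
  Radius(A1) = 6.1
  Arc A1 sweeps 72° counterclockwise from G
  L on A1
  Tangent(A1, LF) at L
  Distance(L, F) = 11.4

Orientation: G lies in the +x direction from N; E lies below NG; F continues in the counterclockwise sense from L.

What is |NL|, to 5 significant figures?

46.789

N is at the origin; N and G share the same y with |NG| = 52.4 and G on the +x side, so G = (52.400, 0.0000). A1 meets NG tangentially, so EG is at right angles to NG, so E = G + (0, -6.1) = (52.400, -6.1000). On A1, G sits at bearing 90° from E; a 72° counterclockwise sweep puts L at bearing 162°, so L = E + 6.1·(cos 162°, sin 162°) = (46.599, -4.2150). Then |NL| = |L − N| = 46.789.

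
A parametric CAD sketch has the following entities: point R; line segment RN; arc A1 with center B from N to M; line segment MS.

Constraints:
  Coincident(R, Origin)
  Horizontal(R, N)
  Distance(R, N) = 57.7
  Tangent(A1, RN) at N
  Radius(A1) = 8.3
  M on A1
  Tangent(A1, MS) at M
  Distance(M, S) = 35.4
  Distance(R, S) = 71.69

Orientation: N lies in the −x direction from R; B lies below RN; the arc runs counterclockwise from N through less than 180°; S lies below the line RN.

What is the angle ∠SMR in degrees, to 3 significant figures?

83.4°

Checks: |BM| = 8.300 ✓; ∠(BM, MS) = 90.00° ✓; |MS| = 35.40 ✓; |RS| = 71.69 ✓.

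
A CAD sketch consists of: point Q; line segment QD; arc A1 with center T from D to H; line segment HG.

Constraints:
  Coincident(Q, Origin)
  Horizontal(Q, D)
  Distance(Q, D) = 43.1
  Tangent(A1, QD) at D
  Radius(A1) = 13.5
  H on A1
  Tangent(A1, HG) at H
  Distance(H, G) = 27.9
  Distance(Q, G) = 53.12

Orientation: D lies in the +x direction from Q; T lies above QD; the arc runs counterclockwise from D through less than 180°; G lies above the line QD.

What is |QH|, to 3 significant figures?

57.3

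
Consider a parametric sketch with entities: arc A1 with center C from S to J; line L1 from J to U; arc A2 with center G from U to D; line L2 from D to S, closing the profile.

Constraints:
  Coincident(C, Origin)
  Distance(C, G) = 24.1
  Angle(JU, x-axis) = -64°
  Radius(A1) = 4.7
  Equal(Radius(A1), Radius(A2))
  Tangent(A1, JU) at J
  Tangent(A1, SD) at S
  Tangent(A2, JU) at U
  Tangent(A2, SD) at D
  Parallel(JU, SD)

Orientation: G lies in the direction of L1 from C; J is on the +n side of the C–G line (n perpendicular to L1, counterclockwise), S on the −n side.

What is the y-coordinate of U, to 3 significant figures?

-19.6

The slot axis is L1's direction at -64.0°, so u = (cos -64.0°, sin -64.0°) = (0.438, -0.899) and n = (−sin -64.0°, cos -64.0°) = (0.899, 0.438). C is at the origin and G lies 24.1 along u from C, so G = 24.1·u = (10.6, -21.7). Tangency of A1 to both parallel lines with radius 4.7 puts J and S at C ± 4.7·n: J = (4.22, 2.06), S = (-4.22, -2.06). Equal radii place U and D the same way about G: U = G + 4.7·n = (14.8, -19.6), D = G − 4.7·n = (6.34, -23.7). So U.y = -19.6.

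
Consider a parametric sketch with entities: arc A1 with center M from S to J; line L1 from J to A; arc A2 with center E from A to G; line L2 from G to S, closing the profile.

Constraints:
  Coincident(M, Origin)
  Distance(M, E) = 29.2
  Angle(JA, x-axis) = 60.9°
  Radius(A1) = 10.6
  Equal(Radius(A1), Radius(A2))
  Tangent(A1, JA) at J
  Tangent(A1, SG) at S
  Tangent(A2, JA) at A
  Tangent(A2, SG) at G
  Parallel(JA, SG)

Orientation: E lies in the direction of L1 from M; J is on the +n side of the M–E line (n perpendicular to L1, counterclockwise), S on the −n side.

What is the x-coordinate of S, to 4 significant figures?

9.262

M is at the origin and E lies 29.2 along u from M, so E = 29.2·u = (14.20, 25.51). Tangency of A1 to both parallel lines with radius 10.6 puts J and S at M ± 10.6·n: J = (-9.262, 5.155), S = (9.262, -5.155). So S.x = 9.262.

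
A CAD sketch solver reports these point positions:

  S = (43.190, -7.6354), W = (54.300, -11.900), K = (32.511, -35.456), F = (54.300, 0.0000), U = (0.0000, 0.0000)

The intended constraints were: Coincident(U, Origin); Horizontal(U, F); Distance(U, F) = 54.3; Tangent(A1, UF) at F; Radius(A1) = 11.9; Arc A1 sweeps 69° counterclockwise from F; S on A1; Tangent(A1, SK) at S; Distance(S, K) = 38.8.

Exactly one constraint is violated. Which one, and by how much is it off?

Distance(S, K) = 38.8 — off by 9.00.

U = (0.00, 0.00) ✓; U.y = 0.00, F.y = 0.00 ✓; |UF| = 54.30 ✓; ∠(WF, FU) = 90.00° ✓; |WF| = 11.90 ✓; bearing(W→S) − bearing(W→F) = 69.00° ✓; |WS| = 11.90 ✓; ∠(WS, SK) = 90.00° ✓; |SK| = 29.80 ✗.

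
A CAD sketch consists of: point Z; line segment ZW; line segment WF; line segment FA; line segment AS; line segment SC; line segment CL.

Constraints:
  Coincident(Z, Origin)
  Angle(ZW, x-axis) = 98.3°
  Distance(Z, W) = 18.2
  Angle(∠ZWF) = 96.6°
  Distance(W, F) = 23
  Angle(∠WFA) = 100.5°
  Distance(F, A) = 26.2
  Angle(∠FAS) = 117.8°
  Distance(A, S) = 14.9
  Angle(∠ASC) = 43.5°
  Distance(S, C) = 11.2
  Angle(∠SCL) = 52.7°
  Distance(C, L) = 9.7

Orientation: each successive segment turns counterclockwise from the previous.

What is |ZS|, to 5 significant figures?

24.828

∠WFA = 100.5° gives FA at -98.800° from the x-axis; with |FA| = 26.2, A = (-29.625, -8.5645). ∠FAS = 117.8° gives AS at -36.600° from the x-axis; with |AS| = 14.9, S = (-17.663, -17.448). Then |ZS| = |S − Z| = 24.828.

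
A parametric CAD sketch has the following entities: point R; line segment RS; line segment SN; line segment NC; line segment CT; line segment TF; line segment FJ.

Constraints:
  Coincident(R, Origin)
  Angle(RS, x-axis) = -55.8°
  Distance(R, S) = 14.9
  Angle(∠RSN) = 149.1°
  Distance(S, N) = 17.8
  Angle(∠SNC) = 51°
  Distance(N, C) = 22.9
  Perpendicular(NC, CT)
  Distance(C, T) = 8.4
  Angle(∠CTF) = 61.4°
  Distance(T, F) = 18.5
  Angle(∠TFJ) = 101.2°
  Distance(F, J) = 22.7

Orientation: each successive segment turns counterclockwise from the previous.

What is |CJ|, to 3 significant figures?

24.1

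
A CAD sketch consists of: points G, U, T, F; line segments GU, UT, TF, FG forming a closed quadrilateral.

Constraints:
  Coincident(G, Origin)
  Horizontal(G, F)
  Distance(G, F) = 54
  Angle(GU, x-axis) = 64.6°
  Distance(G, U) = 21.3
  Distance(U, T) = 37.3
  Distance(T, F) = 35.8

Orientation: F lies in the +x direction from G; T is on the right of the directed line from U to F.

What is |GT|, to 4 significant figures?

27.00

G is at the origin; GF is horizontal with |GF| = 54.0 and F in +x, so F = (54.0, 0). GU runs at 64.6° with |GU| = 21.3, so U = (9.136, 19.24). T is determined by |UT| = 37.3 and |TF| = 35.8 together: it lies at the intersection of circle(U, 37.3) and circle(F, 35.8). With |UF| = 48.82, the foot of the radical line on UF is 25.53 from U and the perpendicular offset is √(37.3² − 25.53²) = 27.19. Taking the right-of-UF solution: T = (21.88, -15.81).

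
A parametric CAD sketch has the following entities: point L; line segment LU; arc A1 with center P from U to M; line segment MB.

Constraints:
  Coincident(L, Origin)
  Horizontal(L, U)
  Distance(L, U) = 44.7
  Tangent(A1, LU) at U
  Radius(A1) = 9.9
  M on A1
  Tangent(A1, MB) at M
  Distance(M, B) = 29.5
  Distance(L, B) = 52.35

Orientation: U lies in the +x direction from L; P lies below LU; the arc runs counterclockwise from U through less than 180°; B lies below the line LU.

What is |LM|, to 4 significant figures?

36.16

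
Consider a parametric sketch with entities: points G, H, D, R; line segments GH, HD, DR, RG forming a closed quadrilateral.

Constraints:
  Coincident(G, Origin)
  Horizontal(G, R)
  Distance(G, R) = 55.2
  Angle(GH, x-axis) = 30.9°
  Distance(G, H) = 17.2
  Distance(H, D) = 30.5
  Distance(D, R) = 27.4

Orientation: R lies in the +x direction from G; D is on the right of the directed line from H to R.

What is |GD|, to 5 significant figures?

36.384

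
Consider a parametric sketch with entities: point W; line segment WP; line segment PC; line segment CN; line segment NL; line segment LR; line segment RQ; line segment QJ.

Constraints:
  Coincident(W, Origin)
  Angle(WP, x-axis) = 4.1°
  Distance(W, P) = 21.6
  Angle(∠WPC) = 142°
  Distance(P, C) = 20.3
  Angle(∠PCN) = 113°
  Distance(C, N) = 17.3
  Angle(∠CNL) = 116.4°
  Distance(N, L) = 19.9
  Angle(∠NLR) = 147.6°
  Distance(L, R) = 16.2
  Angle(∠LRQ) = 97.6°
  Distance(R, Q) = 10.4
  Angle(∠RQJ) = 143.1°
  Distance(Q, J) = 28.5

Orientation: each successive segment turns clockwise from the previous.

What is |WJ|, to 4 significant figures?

22.85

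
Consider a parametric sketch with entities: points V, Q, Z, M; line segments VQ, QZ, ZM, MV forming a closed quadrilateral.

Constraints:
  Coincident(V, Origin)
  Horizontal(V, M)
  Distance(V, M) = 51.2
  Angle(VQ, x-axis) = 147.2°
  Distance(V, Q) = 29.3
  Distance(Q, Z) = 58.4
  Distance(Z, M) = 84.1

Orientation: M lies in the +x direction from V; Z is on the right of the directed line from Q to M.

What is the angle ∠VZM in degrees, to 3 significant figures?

32.9°

Checks: |QZ| = 58.40 ✓; |ZM| = 84.10 ✓.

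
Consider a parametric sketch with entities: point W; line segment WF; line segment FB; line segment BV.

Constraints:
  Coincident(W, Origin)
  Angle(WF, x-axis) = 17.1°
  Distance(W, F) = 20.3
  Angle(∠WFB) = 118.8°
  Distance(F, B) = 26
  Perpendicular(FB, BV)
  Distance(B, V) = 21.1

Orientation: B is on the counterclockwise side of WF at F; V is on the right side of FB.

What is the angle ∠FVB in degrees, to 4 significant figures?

50.94°

W is at the origin; WF runs at 17.1° with length 20.3, so F = 20.3·(cos 17.1°, sin 17.1°) = (19.40, 5.969). ∠WFB = 118.8°, so FB runs at 17.1° + (180° − 118.8°) = 78.30° from the x-axis; with |FB| = 26.0, B = F + 26.0·(cos 78.30°, sin 78.30°) = (24.68, 31.43). The perpendicularity gives BV at right angles to FB; with |BV| = 21.1 on the right of FB, V = B + 21.1·(0.9792, -0.2028) = (45.34, 27.15). Then cos ∠FVB = VF·VB / (|VF||VB|), giving 50.94°.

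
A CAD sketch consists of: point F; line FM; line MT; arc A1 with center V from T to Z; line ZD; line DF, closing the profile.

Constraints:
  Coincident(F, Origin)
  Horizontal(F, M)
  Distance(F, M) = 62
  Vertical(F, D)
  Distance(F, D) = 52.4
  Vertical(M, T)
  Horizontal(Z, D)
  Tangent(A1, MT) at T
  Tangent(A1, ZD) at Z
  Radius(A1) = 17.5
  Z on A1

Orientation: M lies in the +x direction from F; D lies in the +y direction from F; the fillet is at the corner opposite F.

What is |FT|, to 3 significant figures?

71.1

F is at the origin; F and M share the same y with |FM| = 62.0 and M on the +x side, so M = (62.0, 0.00). F and D share the same x with |FD| = 52.4 and D on the +y side, so D = (0.00, 52.4). The virtual corner opposite F is at (62.0, 52.4). The tangent condition forces VT to be normal to MT and the tangent condition forces VZ to be normal to ZD, with radius 17.5, so the center V sits 17.5 in from both sides at V = (44.5, 34.9). That places the tangent points at T = (62.0, 34.9) on MT and Z = (44.5, 52.4) on ZD. Then |FT| = |T − F| = 71.1.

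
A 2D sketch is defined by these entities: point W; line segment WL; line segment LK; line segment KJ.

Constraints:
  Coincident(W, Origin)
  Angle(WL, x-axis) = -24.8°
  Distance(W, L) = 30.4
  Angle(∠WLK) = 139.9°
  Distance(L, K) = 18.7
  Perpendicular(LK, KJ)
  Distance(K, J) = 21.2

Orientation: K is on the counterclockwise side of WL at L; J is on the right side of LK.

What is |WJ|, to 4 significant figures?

58.51

∠WLK = 139.9°, so LK runs at -24.8° + (180° − 139.9°) = 15.30° from the x-axis; with |LK| = 18.7, K = L + 18.7·(cos 15.30°, sin 15.30°) = (45.63, -7.817). LK ⟂ KJ; with |KJ| = 21.2 on the right of LK, J = K + 21.2·(0.2639, -0.9646) = (51.23, -28.27). Then |WJ| = |J − W| = 58.51.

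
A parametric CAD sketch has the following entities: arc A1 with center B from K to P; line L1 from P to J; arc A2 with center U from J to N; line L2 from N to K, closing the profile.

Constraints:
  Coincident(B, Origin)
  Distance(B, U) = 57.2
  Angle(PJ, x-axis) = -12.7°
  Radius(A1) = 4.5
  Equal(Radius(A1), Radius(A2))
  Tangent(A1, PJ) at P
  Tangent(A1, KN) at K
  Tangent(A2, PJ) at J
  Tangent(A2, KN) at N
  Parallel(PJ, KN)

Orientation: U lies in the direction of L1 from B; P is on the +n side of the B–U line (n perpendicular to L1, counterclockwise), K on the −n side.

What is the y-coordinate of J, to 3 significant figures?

-8.19

Tangency of A1 to both parallel lines with radius 4.5 puts P and K at B ± 4.5·n: P = (0.989, 4.39), K = (-0.989, -4.39). Equal radii place J and N the same way about U: J = U + 4.5·n = (56.8, -8.19), N = U − 4.5·n = (54.8, -17.0). So J.y = -8.19.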